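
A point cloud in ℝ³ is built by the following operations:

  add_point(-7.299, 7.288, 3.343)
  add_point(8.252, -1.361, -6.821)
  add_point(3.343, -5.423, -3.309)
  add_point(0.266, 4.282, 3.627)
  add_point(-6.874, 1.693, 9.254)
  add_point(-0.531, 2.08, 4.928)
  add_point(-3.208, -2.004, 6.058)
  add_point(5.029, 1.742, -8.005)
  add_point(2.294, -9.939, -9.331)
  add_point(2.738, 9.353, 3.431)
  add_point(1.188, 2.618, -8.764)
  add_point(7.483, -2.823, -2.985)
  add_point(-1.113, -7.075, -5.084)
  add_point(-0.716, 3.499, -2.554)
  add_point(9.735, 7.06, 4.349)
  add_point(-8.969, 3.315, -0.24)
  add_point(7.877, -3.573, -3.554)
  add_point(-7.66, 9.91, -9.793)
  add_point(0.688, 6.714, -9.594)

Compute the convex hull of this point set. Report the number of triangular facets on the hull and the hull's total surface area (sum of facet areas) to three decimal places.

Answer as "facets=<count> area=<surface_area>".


facets=22 area=1027.749

Hull vertices (13/19): indices [0, 1, 2, 4, 6, 8, 9, 12, 14, 15, 16, 17, 18].

Area of each hull facet:
  f1: (p17, p8, p15) → 114.4138
  f2: (p12, p8, p15) → 18.4792
  f3: (p12, p4, p15) → 68.1970
  f4: (p6, p4, p14) → 47.5684
  f5: (p6, p12, p8) → 16.4276
  f6: (p6, p12, p4) → 21.8412
  f7: (p9, p17, p14) → 45.2015
  f8: (p9, p4, p14) → 45.3262
  f9: (p18, p17, p8) → 66.9612
  f10: (p18, p1, p8) → 60.6522
  f11: (p18, p17, p14) → 63.5128
  f12: (p18, p1, p14) → 79.1836
  f13: (p16, p6, p14) → 91.8909
  f14: (p16, p1, p14) → 26.4976
  f15: (p16, p1, p8) → 20.2672
  f16: (p0, p9, p17) → 68.6581
  f17: (p0, p9, p4) → 41.6223
  f18: (p0, p17, p15) → 32.6057
  f19: (p0, p4, p15) → 22.8385
  f20: (p2, p6, p8) → 31.6222
  f21: (p2, p16, p8) → 17.6998
  f22: (p2, p16, p6) → 26.2816
Σ area = 1027.749

Euler characteristic 13−33+22 = 2 ✓


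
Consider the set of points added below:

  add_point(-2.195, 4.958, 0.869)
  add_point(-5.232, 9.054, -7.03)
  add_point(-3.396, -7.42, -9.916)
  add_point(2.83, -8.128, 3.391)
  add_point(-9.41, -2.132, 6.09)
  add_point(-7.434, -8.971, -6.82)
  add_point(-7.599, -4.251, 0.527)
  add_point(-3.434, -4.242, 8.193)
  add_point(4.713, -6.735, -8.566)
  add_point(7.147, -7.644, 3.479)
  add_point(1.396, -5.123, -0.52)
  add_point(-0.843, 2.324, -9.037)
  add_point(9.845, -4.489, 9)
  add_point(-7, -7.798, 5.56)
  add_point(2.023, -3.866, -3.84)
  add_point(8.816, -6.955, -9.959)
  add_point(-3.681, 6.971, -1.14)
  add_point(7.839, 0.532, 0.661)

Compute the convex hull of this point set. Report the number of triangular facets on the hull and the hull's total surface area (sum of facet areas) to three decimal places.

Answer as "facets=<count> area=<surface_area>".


facets=24 area=1091.032

14 of the 18 inputs are extreme points: [0, 1, 2, 3, 4, 5, 7, 9, 11, 12, 13, 15, 16, 17].

Triangle areas on the boundary:
  f1: (p16, p1, p4) → 32.3516
  f2: (p17, p15, p12) → 59.9361
  f3: (p17, p15, p1) → 113.3118
  f4: (p17, p16, p12) → 56.0347
  f5: (p17, p16, p1) → 37.4061
  f6: (p7, p13, p4) → 16.3225
  f7: (p7, p13, p12) → 28.9637
  f8: (p9, p15, p12) → 32.4564
  f9: (p5, p1, p4) → 120.5963
  f10: (p5, p13, p4) → 37.9651
  f11: (p5, p9, p15) → 107.3621
  f12: (p0, p16, p12) → 8.0214
  f13: (p0, p7, p12) → 78.5577
  f14: (p0, p16, p4) → 16.8607
  f15: (p0, p7, p4) → 37.0226
  f16: (p2, p5, p1) → 44.5134
  f17: (p2, p5, p15) → 20.6725
  f18: (p3, p5, p13) → 61.6004
  f19: (p3, p5, p9) → 21.7358
  f20: (p3, p13, p12) → 40.1138
  f21: (p3, p9, p12) → 13.3621
  f22: (p11, p15, p1) → 15.6444
  f23: (p11, p2, p1) → 31.0665
  f24: (p11, p2, p15) → 59.1538
Σ area = 1091.032

Check V−E+F: 14 − 36 + 24 = 2.


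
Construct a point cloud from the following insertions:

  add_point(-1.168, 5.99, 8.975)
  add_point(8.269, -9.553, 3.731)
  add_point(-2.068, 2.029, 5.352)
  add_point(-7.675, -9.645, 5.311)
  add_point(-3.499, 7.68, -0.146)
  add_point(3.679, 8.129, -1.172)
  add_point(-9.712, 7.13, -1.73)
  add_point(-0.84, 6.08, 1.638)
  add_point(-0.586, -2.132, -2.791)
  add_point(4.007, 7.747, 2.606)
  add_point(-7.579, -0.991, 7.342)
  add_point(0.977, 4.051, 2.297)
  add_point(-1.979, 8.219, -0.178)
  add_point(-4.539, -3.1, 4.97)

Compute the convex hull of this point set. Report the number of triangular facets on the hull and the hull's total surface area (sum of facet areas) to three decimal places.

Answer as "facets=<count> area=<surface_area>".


facets=14 area=765.542

9 of the 14 inputs are extreme points: [0, 1, 3, 5, 6, 8, 9, 10, 12].

Triangle areas on the boundary:
  f1: (p0, p3, p1) → 129.6064
  f2: (p8, p3, p6) → 85.6122
  f3: (p8, p3, p1) → 84.0174
  f4: (p8, p5, p6) → 67.2993
  f5: (p8, p5, p1) → 73.1810
  f6: (p10, p3, p6) → 48.4965
  f7: (p10, p0, p6) → 57.7473
  f8: (p10, p0, p3) → 28.1500
  f9: (p12, p0, p6) → 36.5440
  f10: (p12, p5, p6) → 8.9317
  f11: (p9, p0, p1) → 74.5111
  f12: (p9, p5, p1) → 33.4655
  f13: (p9, p12, p0) → 27.0700
  f14: (p9, p12, p5) → 10.9091
Σ area = 765.542

Check V−E+F: 9 − 21 + 14 = 2.


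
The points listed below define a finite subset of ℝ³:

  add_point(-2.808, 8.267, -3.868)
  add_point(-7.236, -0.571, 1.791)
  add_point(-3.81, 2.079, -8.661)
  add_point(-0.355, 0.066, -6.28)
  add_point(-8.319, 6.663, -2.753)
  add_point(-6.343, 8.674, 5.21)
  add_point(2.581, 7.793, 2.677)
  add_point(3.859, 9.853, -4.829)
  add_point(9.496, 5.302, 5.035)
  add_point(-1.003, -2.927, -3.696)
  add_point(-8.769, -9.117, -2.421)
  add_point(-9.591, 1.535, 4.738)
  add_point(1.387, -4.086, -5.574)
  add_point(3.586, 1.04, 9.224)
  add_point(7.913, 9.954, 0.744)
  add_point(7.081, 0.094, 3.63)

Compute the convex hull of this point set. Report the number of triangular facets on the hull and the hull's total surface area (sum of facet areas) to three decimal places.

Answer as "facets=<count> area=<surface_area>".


facets=20 area=918.630

12 of the 16 inputs are extreme points: [0, 2, 4, 5, 7, 8, 10, 11, 12, 13, 14, 15].

Triangle areas on the boundary:
  f1: (p13, p10, p11) → 89.2050
  f2: (p13, p5, p11) → 50.6575
  f3: (p13, p5, p8) → 55.0727
  f4: (p12, p2, p10) → 50.4284
  f5: (p7, p12, p2) → 49.9249
  f6: (p15, p13, p10) → 63.9987
  f7: (p15, p12, p10) → 63.5324
  f8: (p15, p13, p8) → 19.5709
  f9: (p15, p12, p8) → 24.2599
  f10: (p4, p5, p11) → 30.8367
  f11: (p4, p10, p11) → 58.9445
  f12: (p4, p2, p10) → 59.8735
  f13: (p14, p12, p8) → 52.7351
  f14: (p14, p7, p12) → 48.2276
  f15: (p14, p5, p8) → 48.8918
  f16: (p14, p7, p5) → 48.9600
  f17: (p0, p7, p5) → 29.7964
  f18: (p0, p4, p5) → 24.5566
  f19: (p0, p7, p2) → 26.6484
  f20: (p0, p4, p2) → 22.5094
Σ area = 918.630

Euler characteristic 12−30+20 = 2 ✓


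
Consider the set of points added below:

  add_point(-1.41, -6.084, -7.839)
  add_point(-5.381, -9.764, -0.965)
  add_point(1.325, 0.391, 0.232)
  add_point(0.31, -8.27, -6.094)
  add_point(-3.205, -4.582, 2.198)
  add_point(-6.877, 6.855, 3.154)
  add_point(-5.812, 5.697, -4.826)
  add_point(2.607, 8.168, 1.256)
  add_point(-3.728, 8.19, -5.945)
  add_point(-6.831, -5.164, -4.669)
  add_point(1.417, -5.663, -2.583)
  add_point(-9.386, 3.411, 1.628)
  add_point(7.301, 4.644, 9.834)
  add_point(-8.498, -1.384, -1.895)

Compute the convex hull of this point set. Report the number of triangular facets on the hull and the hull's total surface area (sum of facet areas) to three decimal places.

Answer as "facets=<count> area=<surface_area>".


facets=20 area=717.859

12 of the 14 inputs are extreme points: [0, 1, 3, 4, 5, 6, 7, 8, 9, 11, 12, 13].

Area of each hull facet:
  f1: (p3, p1, p12) → 83.7915
  f2: (p4, p12, p11) → 80.5825
  f3: (p4, p1, p11) → 29.8961
  f4: (p4, p1, p12) → 19.7800
  f5: (p5, p12, p11) → 30.3169
  f6: (p5, p8, p11) → 21.9869
  f7: (p7, p5, p12) → 49.3338
  f8: (p7, p5, p8) → 40.6581
  f9: (p7, p3, p12) → 94.0015
  f10: (p6, p8, p11) → 8.5091
  f11: (p6, p9, p8) → 11.6488
  f12: (p0, p9, p8) → 43.4839
  f13: (p0, p7, p8) → 69.9366
  f14: (p0, p7, p3) → 28.2213
  f15: (p0, p3, p1) → 12.7575
  f16: (p0, p9, p1) → 19.2977
  f17: (p13, p6, p11) → 21.9971
  f18: (p13, p6, p9) → 18.9244
  f19: (p13, p1, p11) → 18.3746
  f20: (p13, p9, p1) → 14.3609
Σ area = 717.859

Check V−E+F: 12 − 30 + 20 = 2.


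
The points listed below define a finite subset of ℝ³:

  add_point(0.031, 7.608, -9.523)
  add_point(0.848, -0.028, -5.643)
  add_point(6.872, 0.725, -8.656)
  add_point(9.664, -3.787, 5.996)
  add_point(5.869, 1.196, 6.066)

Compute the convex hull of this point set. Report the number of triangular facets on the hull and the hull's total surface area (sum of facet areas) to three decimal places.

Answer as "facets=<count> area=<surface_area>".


Hull vertices (5/5): indices [0, 1, 2, 3, 4].

Per-facet area ½‖(b−a)×(c−a)‖:
  f1: (p1, p4, p0) → 51.2638
  f2: (p1, p4, p3) → 39.6237
  f3: (p2, p4, p0) → 71.9090
  f4: (p2, p4, p3) → 46.0997
  f5: (p2, p1, p0) → 28.4771
  f6: (p2, p1, p3) → 50.5230
Σ area = 287.896

Check V−E+F: 5 − 9 + 6 = 2.

facets=6 area=287.896


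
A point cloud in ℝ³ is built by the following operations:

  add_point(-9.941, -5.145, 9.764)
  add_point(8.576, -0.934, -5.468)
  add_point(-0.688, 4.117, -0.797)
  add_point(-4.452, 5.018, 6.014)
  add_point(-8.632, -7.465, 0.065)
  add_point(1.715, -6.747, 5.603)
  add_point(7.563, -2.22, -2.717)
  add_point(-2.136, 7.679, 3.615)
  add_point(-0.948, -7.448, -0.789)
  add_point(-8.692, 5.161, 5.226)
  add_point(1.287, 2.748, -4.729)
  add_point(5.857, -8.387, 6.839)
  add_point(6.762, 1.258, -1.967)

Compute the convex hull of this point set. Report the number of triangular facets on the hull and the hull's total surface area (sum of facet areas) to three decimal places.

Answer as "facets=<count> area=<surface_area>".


Points on the hull: [0, 1, 3, 4, 7, 8, 9, 10, 11, 12] (10 of 13).

Triangle areas on the boundary:
  f1: (p4, p11, p0) → 77.4232
  f2: (p3, p11, p0) → 94.1120
  f3: (p3, p11, p7) → 35.4517
  f4: (p12, p7, p1) → 12.3366
  f5: (p12, p11, p1) → 28.9822
  f6: (p12, p11, p7) → 80.5513
  f7: (p10, p7, p1) → 34.1893
  f8: (p10, p4, p1) → 58.5461
  f9: (p8, p11, p1) → 62.8640
  f10: (p8, p4, p1) → 28.6932
  f11: (p8, p4, p11) → 32.4221
  f12: (p9, p10, p7) → 35.1230
  f13: (p9, p10, p4) → 88.3918
  f14: (p9, p3, p7) → 8.3946
  f15: (p9, p4, p0) → 55.9327
  f16: (p9, p3, p0) → 24.4438
Σ area = 757.858

Euler: V−E+F = 10−24+16 = 2.

facets=16 area=757.858


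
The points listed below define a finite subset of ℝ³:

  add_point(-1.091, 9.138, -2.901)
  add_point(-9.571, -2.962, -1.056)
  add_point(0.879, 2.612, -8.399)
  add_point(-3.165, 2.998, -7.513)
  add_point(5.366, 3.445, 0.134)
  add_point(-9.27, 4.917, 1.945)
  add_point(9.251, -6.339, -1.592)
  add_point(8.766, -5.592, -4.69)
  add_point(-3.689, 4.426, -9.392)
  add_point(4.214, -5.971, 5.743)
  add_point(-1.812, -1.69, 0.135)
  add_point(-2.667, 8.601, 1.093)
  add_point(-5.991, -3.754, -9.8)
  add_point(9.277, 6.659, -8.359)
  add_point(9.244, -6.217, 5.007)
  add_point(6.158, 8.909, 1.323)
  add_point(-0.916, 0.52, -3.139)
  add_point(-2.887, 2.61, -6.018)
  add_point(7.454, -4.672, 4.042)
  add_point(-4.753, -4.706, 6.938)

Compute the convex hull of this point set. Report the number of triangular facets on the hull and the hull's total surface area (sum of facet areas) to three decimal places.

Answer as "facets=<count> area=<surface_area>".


Hull vertices (13/20): indices [0, 1, 5, 6, 7, 8, 9, 11, 12, 13, 14, 15, 19].

Area of each hull facet:
  f1: (p7, p6, p13) → 17.9669
  f2: (p7, p12, p13) → 99.2045
  f3: (p7, p12, p6) → 22.2249
  f4: (p19, p12, p1) → 37.0026
  f5: (p14, p6, p13) → 43.2998
  f6: (p14, p15, p13) → 82.5747
  f7: (p14, p19, p15) → 108.8466
  f8: (p5, p12, p1) → 36.7851
  f9: (p5, p19, p1) → 39.6238
  f10: (p9, p14, p6) → 16.6144
  f11: (p9, p14, p19) → 2.1233
  f12: (p9, p12, p6) → 77.4454
  f13: (p9, p19, p12) → 76.6804
  f14: (p0, p15, p13) → 42.8060
  f15: (p11, p0, p15) → 17.9441
  f16: (p11, p0, p5) → 14.4468
  f17: (p11, p19, p15) → 63.9812
  f18: (p11, p5, p19) → 44.4086
  f19: (p8, p0, p13) → 49.4695
  f20: (p8, p12, p13) → 50.6223
  f21: (p8, p0, p5) → 43.5817
  f22: (p8, p5, p12) → 53.7511
Σ area = 1041.404

Check V−E+F: 13 − 33 + 22 = 2.

facets=22 area=1041.404


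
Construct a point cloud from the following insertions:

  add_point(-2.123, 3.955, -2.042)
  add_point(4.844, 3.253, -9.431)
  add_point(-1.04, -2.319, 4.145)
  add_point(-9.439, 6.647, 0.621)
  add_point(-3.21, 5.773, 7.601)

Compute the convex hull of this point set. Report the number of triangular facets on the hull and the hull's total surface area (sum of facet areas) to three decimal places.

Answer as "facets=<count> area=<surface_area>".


facets=4 area=294.786

Extreme-point indices: [1, 2, 3, 4] — 4 of 5 on the boundary.

Facet areas (half cross-product norm):
  f1: (p2, p1, p3) → 98.0984
  f2: (p4, p1, p3) → 82.8763
  f3: (p4, p2, p3) → 42.5401
  f4: (p4, p2, p1) → 71.2711
Σ area = 294.786

Euler: V−E+F = 4−6+4 = 2.


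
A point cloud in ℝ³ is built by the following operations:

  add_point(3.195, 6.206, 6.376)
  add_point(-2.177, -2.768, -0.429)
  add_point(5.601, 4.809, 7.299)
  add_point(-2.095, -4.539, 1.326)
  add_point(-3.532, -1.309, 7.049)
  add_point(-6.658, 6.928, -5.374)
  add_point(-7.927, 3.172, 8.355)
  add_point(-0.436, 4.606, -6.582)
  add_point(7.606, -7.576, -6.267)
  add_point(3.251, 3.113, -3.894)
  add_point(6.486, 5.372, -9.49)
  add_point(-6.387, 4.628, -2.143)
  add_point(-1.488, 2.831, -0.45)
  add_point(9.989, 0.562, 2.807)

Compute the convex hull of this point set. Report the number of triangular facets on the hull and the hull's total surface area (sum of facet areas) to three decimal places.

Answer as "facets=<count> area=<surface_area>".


facets=18 area=804.297

Extreme-point indices: [0, 1, 2, 3, 4, 5, 6, 8, 10, 11, 13] — 11 of 14 on the boundary.

Area of each hull facet:
  f1: (p10, p8, p13) → 74.5970
  f2: (p5, p10, p8) → 92.1688
  f3: (p4, p8, p13) → 88.6477
  f4: (p0, p5, p6) → 79.3160
  f5: (p0, p5, p10) → 98.1194
  f6: (p3, p4, p8) → 26.3072
  f7: (p3, p4, p6) → 16.2867
  f8: (p2, p10, p13) → 50.8608
  f9: (p2, p0, p10) → 23.6171
  f10: (p2, p4, p13) → 41.1707
  f11: (p2, p4, p6) → 34.6971
  f12: (p2, p0, p6) → 13.6689
  f13: (p1, p5, p8) → 65.9382
  f14: (p1, p3, p8) → 15.4167
  f15: (p1, p3, p5) → 6.6112
  f16: (p11, p5, p6) → 10.6609
  f17: (p11, p3, p6) → 53.0789
  f18: (p11, p3, p5) → 13.1337
Σ area = 804.297

Euler: V−E+F = 11−27+18 = 2.


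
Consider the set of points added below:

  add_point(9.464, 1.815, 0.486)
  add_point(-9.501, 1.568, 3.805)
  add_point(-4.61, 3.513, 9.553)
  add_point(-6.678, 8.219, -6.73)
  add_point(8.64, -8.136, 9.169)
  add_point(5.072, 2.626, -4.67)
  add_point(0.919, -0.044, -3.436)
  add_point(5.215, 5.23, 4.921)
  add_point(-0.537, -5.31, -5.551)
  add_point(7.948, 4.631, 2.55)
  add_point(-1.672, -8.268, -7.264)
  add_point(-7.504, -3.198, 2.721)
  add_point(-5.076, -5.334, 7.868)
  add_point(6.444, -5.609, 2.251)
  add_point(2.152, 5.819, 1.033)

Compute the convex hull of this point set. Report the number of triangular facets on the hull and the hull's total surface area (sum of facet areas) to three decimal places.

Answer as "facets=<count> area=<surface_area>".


facets=20 area=975.640

Extreme-point indices: [0, 1, 2, 3, 4, 5, 7, 9, 10, 11, 12, 13] — 12 of 15 on the boundary.

Per-facet area ½‖(b−a)×(c−a)‖:
  f1: (p3, p10, p1) → 100.5155
  f2: (p9, p4, p0) → 24.7915
  f3: (p5, p10, p0) → 41.1853
  f4: (p5, p3, p10) → 85.3006
  f5: (p5, p9, p0) → 12.9545
  f6: (p5, p9, p3) → 49.4465
  f7: (p12, p4, p10) → 109.5604
  f8: (p13, p10, p0) → 50.6369
  f9: (p13, p4, p0) → 29.0941
  f10: (p13, p4, p10) → 30.5696
  f11: (p11, p10, p1) → 23.8196
  f12: (p11, p12, p1) → 15.3360
  f13: (p11, p12, p10) → 36.0320
  f14: (p2, p12, p4) → 62.8754
  f15: (p2, p12, p1) → 31.9730
  f16: (p2, p3, p1) → 46.8234
  f17: (p7, p9, p4) → 26.2205
  f18: (p7, p2, p4) → 79.2548
  f19: (p7, p9, p3) → 30.8375
  f20: (p7, p2, p3) → 88.4125
Σ area = 975.640

Check V−E+F: 12 − 30 + 20 = 2.


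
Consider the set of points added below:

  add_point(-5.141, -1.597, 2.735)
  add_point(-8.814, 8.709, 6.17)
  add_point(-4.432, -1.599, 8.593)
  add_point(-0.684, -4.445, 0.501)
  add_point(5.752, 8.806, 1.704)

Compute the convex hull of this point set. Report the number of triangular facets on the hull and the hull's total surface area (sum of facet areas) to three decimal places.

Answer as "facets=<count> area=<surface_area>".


facets=6 area=322.951

Points on the hull: [0, 1, 2, 3, 4] (5 of 5).

Per-facet area ½‖(b−a)×(c−a)‖:
  f1: (p3, p4, p1) → 103.2840
  f2: (p2, p4, p1) → 83.3358
  f3: (p2, p3, p4) → 68.1890
  f4: (p0, p3, p1) → 19.2622
  f5: (p0, p2, p1) → 32.6828
  f6: (p0, p2, p3) → 16.1975
Σ area = 322.951

Euler characteristic 5−9+6 = 2 ✓


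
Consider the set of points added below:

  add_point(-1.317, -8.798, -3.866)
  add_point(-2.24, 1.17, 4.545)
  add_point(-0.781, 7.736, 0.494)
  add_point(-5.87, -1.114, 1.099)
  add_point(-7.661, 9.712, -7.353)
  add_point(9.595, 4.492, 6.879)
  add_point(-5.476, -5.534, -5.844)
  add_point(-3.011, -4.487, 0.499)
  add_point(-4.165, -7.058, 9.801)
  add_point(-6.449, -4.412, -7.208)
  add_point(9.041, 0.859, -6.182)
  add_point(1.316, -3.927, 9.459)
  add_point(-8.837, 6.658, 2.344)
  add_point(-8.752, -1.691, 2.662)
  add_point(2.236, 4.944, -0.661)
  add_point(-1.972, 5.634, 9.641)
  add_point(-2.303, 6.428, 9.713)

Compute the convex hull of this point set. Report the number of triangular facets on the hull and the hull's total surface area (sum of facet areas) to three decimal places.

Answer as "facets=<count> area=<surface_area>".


Extreme-point indices: [0, 2, 4, 5, 6, 8, 9, 10, 11, 12, 13, 16] — 12 of 17 on the boundary.

Triangle areas on the boundary:
  f1: (p16, p8, p12) → 66.9268
  f2: (p16, p4, p12) → 38.7553
  f3: (p13, p8, p12) → 34.5857
  f4: (p13, p4, p12) → 40.3152
  f5: (p10, p4, p5) → 128.4306
  f6: (p11, p16, p5) → 59.9724
  f7: (p11, p16, p8) → 34.1125
  f8: (p11, p8, p0) → 43.8443
  f9: (p11, p10, p5) → 81.9910
  f10: (p11, p10, p0) → 101.2243
  f11: (p2, p4, p5) → 19.8353
  f12: (p2, p16, p5) → 54.5686
  f13: (p2, p16, p4) → 38.3667
  f14: (p9, p13, p4) → 71.6749
  f15: (p9, p10, p0) → 54.0246
  f16: (p9, p10, p4) → 112.8438
  f17: (p9, p13, p8) → 47.5661
  f18: (p6, p8, p0) → 39.4213
  f19: (p6, p9, p0) → 2.3052
  f20: (p6, p9, p8) → 10.2464
Σ area = 1081.011

Check V−E+F: 12 − 30 + 20 = 2.

facets=20 area=1081.011


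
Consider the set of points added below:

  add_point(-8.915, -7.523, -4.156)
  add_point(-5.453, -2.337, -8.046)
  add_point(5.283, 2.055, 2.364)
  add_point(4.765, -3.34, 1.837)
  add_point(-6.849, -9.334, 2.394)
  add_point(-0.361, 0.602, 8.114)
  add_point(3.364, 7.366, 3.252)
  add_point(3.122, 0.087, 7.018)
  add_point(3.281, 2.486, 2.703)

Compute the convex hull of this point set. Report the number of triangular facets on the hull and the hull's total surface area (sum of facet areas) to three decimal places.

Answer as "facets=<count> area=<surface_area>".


Hull vertices (8/9): indices [0, 1, 2, 3, 4, 5, 6, 7].

Area of each hull facet:
  f1: (p5, p6, p0) → 76.4651
  f2: (p1, p6, p0) → 60.8629
  f3: (p1, p6, p2) → 44.1442
  f4: (p3, p1, p0) → 52.2033
  f5: (p3, p1, p2) → 38.7171
  f6: (p4, p5, p0) → 43.8012
  f7: (p4, p3, p0) → 46.2147
  f8: (p7, p3, p2) → 14.2248
  f9: (p7, p6, p2) → 15.6703
  f10: (p7, p5, p6) → 15.1048
  f11: (p7, p4, p5) → 23.6326
  f12: (p7, p4, p3) → 42.0210
Σ area = 473.062

Euler: V−E+F = 8−18+12 = 2.

facets=12 area=473.062


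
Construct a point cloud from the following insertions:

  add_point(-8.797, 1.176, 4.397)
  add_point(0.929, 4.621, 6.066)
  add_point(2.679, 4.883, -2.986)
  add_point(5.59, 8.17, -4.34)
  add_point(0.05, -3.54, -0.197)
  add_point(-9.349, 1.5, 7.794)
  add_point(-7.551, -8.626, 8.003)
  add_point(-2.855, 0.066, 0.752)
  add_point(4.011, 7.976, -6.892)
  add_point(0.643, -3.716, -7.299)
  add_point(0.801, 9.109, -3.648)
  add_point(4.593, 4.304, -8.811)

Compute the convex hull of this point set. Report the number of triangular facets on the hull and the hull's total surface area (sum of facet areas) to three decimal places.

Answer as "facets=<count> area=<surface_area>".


facets=16 area=629.972

Extreme-point indices: [0, 1, 3, 4, 5, 6, 8, 9, 10, 11] — 10 of 12 on the boundary.

Per-facet area ½‖(b−a)×(c−a)‖:
  f1: (p1, p6, p5) → 55.5485
  f2: (p10, p1, p5) → 56.3164
  f3: (p10, p1, p3) → 26.3567
  f4: (p9, p10, p11) → 35.4382
  f5: (p8, p11, p3) → 5.8375
  f6: (p8, p10, p3) → 6.8593
  f7: (p8, p10, p11) → 7.6958
  f8: (p0, p10, p5) → 20.7531
  f9: (p0, p9, p10) → 91.6856
  f10: (p0, p6, p5) → 17.6896
  f11: (p0, p9, p6) → 82.6645
  f12: (p4, p1, p6) → 63.3916
  f13: (p4, p9, p6) → 30.9950
  f14: (p4, p1, p3) → 59.5199
  f15: (p4, p11, p3) → 37.4329
  f16: (p4, p9, p11) → 31.7875
Σ area = 629.972

Check V−E+F: 10 − 24 + 16 = 2.


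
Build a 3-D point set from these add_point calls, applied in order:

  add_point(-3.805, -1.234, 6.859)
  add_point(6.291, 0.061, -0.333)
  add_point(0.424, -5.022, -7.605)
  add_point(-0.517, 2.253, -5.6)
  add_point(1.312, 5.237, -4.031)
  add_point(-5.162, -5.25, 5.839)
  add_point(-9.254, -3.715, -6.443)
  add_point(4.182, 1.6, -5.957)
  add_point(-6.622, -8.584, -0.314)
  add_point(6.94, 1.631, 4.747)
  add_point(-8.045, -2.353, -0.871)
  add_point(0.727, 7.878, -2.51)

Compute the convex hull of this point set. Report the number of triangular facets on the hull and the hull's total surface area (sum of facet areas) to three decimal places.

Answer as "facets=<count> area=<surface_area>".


facets=20 area=590.193

Points on the hull: [0, 1, 2, 3, 4, 5, 6, 7, 8, 9, 10, 11] (12 of 12).

Triangle areas on the boundary:
  f1: (p0, p11, p9) → 62.3874
  f2: (p10, p11, p6) → 39.0389
  f3: (p10, p0, p11) → 57.5828
  f4: (p3, p11, p6) → 25.5033
  f5: (p3, p2, p6) → 35.8986
  f6: (p7, p11, p9) → 41.7319
  f7: (p7, p3, p2) → 17.4012
  f8: (p8, p2, p6) → 38.6833
  f9: (p8, p10, p6) → 18.7151
  f10: (p1, p7, p9) → 9.2954
  f11: (p1, p7, p2) → 23.8967
  f12: (p1, p8, p9) → 40.1591
  f13: (p1, p8, p2) → 57.0649
  f14: (p4, p3, p11) → 3.7778
  f15: (p4, p7, p11) → 3.1785
  f16: (p4, p7, p3) → 8.6015
  f17: (p5, p0, p9) → 21.5805
  f18: (p5, p8, p9) → 46.9498
  f19: (p5, p10, p0) → 17.1223
  f20: (p5, p8, p10) → 21.6242
Σ area = 590.193

Euler: V−E+F = 12−30+20 = 2.


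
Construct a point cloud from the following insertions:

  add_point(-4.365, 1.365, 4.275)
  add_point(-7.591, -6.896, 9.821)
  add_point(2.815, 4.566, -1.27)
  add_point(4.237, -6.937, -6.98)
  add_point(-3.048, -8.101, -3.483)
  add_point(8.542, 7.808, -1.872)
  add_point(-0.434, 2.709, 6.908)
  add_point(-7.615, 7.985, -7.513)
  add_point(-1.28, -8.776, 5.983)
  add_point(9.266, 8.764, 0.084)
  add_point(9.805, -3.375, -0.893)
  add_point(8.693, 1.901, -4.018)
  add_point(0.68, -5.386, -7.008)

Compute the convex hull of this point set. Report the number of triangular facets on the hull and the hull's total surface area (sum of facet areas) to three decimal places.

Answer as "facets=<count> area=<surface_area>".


facets=20 area=947.152

Points on the hull: [0, 1, 3, 4, 5, 6, 7, 8, 9, 10, 11, 12] (12 of 13).

Area of each hull facet:
  f1: (p4, p1, p7) → 121.1608
  f2: (p11, p9, p10) → 22.2366
  f3: (p6, p9, p7) → 108.7103
  f4: (p6, p9, p10) → 75.0907
  f5: (p8, p4, p1) → 34.7927
  f6: (p8, p6, p10) → 74.7902
  f7: (p8, p6, p1) → 42.9009
  f8: (p5, p9, p7) → 16.0685
  f9: (p5, p11, p7) → 53.6222
  f10: (p5, p11, p9) → 5.3212
  f11: (p12, p4, p7) → 45.5518
  f12: (p0, p1, p7) → 47.8172
  f13: (p0, p6, p7) → 29.4032
  f14: (p0, p6, p1) → 25.3106
  f15: (p3, p8, p10) → 60.3425
  f16: (p3, p8, p4) → 37.9803
  f17: (p3, p12, p4) → 10.3354
  f18: (p3, p11, p10) → 27.8149
  f19: (p3, p11, p7) → 90.5355
  f20: (p3, p12, p7) → 17.3664
Σ area = 947.152

Euler: V−E+F = 12−30+20 = 2.


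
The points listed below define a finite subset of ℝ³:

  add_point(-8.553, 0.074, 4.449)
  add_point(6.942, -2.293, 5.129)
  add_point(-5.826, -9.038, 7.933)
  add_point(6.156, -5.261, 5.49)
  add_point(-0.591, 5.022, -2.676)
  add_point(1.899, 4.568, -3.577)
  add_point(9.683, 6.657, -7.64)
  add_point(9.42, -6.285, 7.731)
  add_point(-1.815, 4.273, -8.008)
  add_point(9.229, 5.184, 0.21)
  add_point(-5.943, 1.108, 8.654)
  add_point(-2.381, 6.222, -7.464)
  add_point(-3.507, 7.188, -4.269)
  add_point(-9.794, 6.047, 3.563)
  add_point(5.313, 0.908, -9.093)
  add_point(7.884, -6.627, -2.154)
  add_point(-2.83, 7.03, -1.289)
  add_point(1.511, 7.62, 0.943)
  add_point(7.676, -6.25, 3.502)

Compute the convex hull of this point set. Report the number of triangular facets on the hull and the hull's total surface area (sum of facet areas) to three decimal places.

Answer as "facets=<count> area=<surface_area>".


Hull vertices (13/19): indices [0, 2, 6, 7, 8, 9, 10, 11, 12, 13, 14, 15, 17].

Area of each hull facet:
  f1: (p9, p7, p6) → 39.6481
  f2: (p10, p2, p13) → 33.6965
  f3: (p10, p7, p2) → 77.7240
  f4: (p10, p9, p7) → 109.9120
  f5: (p12, p11, p13) → 8.7579
  f6: (p12, p11, p6) → 20.1267
  f7: (p8, p14, p6) → 28.8552
  f8: (p8, p11, p6) → 12.3146
  f9: (p8, p14, p2) → 84.1462
  f10: (p8, p11, p13) → 13.0622
  f11: (p15, p7, p2) → 76.7324
  f12: (p15, p14, p2) → 86.8360
  f13: (p15, p7, p6) → 68.5889
  f14: (p15, p14, p6) → 37.3088
  f15: (p17, p9, p6) → 32.3815
  f16: (p17, p12, p6) → 43.0396
  f17: (p17, p12, p13) → 36.3663
  f18: (p17, p10, p13) → 45.9094
  f19: (p17, p10, p9) → 45.1588
  f20: (p0, p2, p13) → 6.9041
  f21: (p0, p8, p13) → 43.3646
  f22: (p0, p8, p2) → 67.7933
Σ area = 1018.627

Euler characteristic 13−33+22 = 2 ✓

facets=22 area=1018.627


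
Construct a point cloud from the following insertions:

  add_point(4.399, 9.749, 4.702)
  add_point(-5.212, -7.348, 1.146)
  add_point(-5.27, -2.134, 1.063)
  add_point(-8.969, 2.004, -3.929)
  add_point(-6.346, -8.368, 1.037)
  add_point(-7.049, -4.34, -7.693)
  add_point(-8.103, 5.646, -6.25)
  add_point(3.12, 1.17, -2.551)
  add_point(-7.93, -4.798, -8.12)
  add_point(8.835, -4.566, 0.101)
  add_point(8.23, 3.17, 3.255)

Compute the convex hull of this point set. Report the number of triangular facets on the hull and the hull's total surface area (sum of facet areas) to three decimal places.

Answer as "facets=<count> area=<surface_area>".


facets=16 area=664.443

10 of the 11 inputs are extreme points: [0, 2, 3, 4, 5, 6, 7, 8, 9, 10].

Area of each hull facet:
  f1: (p6, p0, p3) → 37.7027
  f2: (p2, p0, p3) → 58.7236
  f3: (p2, p4, p3) → 20.9756
  f4: (p2, p4, p0) → 26.3129
  f5: (p7, p6, p0) → 71.4231
  f6: (p8, p4, p9) → 78.0316
  f7: (p8, p4, p3) → 39.6171
  f8: (p8, p6, p3) → 16.2731
  f9: (p10, p7, p9) → 29.7307
  f10: (p10, p7, p0) → 30.9386
  f11: (p10, p4, p9) → 65.0890
  f12: (p10, p4, p0) → 71.6018
  f13: (p5, p7, p9) → 50.0468
  f14: (p5, p8, p9) → 4.1626
  f15: (p5, p7, p6) → 58.7626
  f16: (p5, p8, p6) → 5.0515
Σ area = 664.443

Euler characteristic 10−24+16 = 2 ✓


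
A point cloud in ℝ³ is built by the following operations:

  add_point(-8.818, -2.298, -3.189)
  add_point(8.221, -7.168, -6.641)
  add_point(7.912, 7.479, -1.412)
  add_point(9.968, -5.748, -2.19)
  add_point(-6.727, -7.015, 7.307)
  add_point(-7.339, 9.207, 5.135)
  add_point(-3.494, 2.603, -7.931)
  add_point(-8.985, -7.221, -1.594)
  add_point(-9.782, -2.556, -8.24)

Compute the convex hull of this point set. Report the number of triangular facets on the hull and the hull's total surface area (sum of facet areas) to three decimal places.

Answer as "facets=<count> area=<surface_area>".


Extreme-point indices: [1, 2, 3, 4, 5, 6, 7, 8] — 8 of 9 on the boundary.

Area of each hull facet:
  f1: (p2, p4, p3) → 128.4443
  f2: (p2, p4, p5) → 136.1572
  f3: (p7, p5, p8) → 71.1035
  f4: (p7, p4, p5) → 74.7157
  f5: (p1, p2, p3) → 32.1134
  f6: (p1, p7, p8) → 72.4562
  f7: (p1, p4, p3) → 47.6725
  f8: (p1, p7, p4) → 82.2947
  f9: (p6, p5, p8) → 61.2064
  f10: (p6, p2, p5) → 99.4813
  f11: (p6, p1, p8) → 61.1718
  f12: (p6, p1, p2) → 96.3272
Σ area = 963.144

Euler characteristic 8−18+12 = 2 ✓

facets=12 area=963.144


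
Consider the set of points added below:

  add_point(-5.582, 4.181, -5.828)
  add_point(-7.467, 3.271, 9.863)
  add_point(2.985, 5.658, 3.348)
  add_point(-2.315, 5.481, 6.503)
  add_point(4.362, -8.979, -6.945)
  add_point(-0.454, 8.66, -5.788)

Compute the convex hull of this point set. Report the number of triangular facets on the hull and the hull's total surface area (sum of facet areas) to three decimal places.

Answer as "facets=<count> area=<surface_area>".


facets=8 area=506.521

Points on the hull: [0, 1, 2, 3, 4, 5] (6 of 6).

Facet areas (half cross-product norm):
  f1: (p0, p4, p1) → 130.2879
  f2: (p0, p5, p1) → 53.4910
  f3: (p0, p5, p4) → 56.1401
  f4: (p2, p4, p1) → 110.1459
  f5: (p2, p5, p4) → 88.7938
  f6: (p3, p5, p1) → 30.3278
  f7: (p3, p2, p1) → 6.3197
  f8: (p3, p2, p5) → 31.0146
Σ area = 506.521

Euler characteristic 6−12+8 = 2 ✓


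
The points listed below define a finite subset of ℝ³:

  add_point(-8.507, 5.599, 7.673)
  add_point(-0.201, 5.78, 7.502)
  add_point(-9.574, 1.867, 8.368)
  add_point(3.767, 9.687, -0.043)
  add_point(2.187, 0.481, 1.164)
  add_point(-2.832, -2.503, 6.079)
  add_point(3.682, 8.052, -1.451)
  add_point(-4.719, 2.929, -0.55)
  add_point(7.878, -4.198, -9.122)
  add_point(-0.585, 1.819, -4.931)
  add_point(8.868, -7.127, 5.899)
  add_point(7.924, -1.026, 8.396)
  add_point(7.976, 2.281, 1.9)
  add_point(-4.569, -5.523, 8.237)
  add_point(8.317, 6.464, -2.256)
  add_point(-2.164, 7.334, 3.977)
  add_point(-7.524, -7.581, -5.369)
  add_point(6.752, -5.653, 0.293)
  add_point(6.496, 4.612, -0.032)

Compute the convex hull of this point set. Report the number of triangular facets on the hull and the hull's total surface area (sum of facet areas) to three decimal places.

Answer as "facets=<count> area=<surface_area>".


facets=22 area=1049.255

Points on the hull: [0, 1, 2, 3, 6, 7, 8, 9, 10, 11, 13, 14, 16] (13 of 19).

Area of each hull facet:
  f1: (p8, p16, p10) → 121.6469
  f2: (p13, p16, p2) → 62.8070
  f3: (p13, p16, p10) → 96.6142
  f4: (p13, p11, p2) → 57.4290
  f5: (p13, p11, p10) → 43.4810
  f6: (p1, p11, p2) → 48.4253
  f7: (p1, p11, p3) → 49.8689
  f8: (p14, p11, p3) → 39.0714
  f9: (p14, p6, p3) → 5.0948
  f10: (p14, p6, p8) → 29.8007
  f11: (p14, p8, p10) → 90.3265
  f12: (p14, p11, p10) → 42.3558
  f13: (p9, p7, p16) → 34.8627
  f14: (p9, p8, p16) → 65.4619
  f15: (p9, p6, p8) → 45.8742
  f16: (p9, p7, p3) → 30.7469
  f17: (p9, p6, p3) → 4.5748
  f18: (p0, p1, p2) → 15.6561
  f19: (p0, p1, p3) → 34.8220
  f20: (p0, p7, p3) → 51.0129
  f21: (p0, p16, p2) → 30.9603
  f22: (p0, p7, p16) → 48.3616
Σ area = 1049.255

Euler characteristic 13−33+22 = 2 ✓


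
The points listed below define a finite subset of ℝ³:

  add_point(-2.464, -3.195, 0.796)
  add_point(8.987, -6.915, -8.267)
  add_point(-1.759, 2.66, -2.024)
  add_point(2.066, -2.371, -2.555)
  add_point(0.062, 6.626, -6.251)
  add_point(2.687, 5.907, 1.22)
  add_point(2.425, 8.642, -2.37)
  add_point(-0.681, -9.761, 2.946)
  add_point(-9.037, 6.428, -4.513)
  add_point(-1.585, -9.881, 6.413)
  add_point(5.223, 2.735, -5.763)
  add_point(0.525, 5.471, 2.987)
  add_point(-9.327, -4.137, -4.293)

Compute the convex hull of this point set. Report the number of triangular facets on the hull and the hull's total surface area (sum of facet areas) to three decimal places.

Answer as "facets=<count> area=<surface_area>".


facets=16 area=760.046

Extreme-point indices: [1, 4, 5, 6, 7, 8, 9, 10, 11, 12] — 10 of 13 on the boundary.

Triangle areas on the boundary:
  f1: (p7, p1, p12) → 94.7465
  f2: (p7, p9, p12) → 20.7258
  f3: (p7, p9, p1) → 12.4634
  f4: (p8, p1, p12) → 99.4642
  f5: (p8, p4, p1) → 63.6396
  f6: (p8, p4, p6) → 21.7471
  f7: (p8, p11, p6) → 37.6423
  f8: (p8, p9, p12) → 69.8177
  f9: (p8, p11, p9) → 96.2020
  f10: (p10, p4, p1) → 20.3888
  f11: (p10, p4, p6) → 15.8048
  f12: (p5, p11, p6) → 5.3537
  f13: (p5, p10, p1) → 31.9685
  f14: (p5, p10, p6) → 16.4789
  f15: (p5, p9, p1) → 132.9144
  f16: (p5, p11, p9) → 20.6883
Σ area = 760.046

Euler characteristic 10−24+16 = 2 ✓


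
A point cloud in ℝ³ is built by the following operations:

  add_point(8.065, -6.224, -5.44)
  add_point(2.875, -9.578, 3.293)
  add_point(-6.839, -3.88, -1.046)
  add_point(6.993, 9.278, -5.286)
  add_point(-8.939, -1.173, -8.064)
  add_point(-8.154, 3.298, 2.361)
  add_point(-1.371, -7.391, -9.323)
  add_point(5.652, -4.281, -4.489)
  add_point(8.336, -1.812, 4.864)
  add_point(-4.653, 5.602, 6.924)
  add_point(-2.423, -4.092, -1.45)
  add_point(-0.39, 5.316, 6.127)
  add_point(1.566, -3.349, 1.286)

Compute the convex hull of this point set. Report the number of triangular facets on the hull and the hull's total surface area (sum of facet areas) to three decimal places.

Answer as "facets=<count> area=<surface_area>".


10 of the 13 inputs are extreme points: [0, 1, 2, 3, 4, 5, 6, 8, 9, 11].

Per-facet area ½‖(b−a)×(c−a)‖:
  f1: (p0, p3, p8) → 79.8445
  f2: (p11, p3, p8) → 76.1720
  f3: (p11, p9, p8) → 14.2186
  f4: (p11, p9, p3) → 23.6195
  f5: (p5, p2, p4) → 31.4361
  f6: (p5, p2, p9) → 20.8242
  f7: (p5, p3, p4) → 100.1966
  f8: (p5, p9, p3) → 53.3993
  f9: (p6, p2, p4) → 36.6649
  f10: (p6, p3, p4) → 91.4400
  f11: (p6, p0, p3) → 79.6834
  f12: (p1, p0, p8) → 47.2869
  f13: (p1, p9, p8) → 72.4634
  f14: (p1, p2, p9) → 75.8958
  f15: (p1, p6, p0) → 54.1107
  f16: (p1, p6, p2) → 60.7140
Σ area = 917.970

Euler: V−E+F = 10−24+16 = 2.

facets=16 area=917.970


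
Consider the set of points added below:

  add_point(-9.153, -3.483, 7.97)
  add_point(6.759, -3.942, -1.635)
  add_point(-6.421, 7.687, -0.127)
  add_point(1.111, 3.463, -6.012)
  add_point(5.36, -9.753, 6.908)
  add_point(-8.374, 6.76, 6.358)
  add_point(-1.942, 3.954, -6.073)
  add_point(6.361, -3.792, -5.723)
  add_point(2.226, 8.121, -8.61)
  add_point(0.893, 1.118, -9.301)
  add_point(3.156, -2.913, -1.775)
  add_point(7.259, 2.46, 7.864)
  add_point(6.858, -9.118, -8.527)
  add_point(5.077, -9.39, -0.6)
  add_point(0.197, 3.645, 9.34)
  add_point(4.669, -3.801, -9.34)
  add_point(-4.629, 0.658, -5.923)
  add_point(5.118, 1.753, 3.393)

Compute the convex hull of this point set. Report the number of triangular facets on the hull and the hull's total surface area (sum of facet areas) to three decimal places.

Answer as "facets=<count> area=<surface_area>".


facets=22 area=1065.207

Hull vertices (13/18): indices [0, 2, 4, 5, 7, 8, 9, 11, 12, 13, 14, 15, 16].

Area of each hull facet:
  f1: (p12, p4, p11) → 96.1789
  f2: (p14, p4, p0) → 82.3977
  f3: (p14, p4, p11) → 45.3008
  f4: (p13, p4, p0) → 59.5890
  f5: (p13, p12, p0) → 55.0842
  f6: (p13, p12, p4) → 7.8271
  f7: (p16, p12, p0) → 113.7601
  f8: (p7, p8, p11) → 95.6241
  f9: (p7, p12, p11) → 28.0844
  f10: (p7, p12, p8) → 26.4979
  f11: (p2, p16, p0) → 63.9139
  f12: (p2, p16, p8) → 47.0908
  f13: (p5, p8, p11) → 133.0713
  f14: (p5, p14, p11) → 18.3213
  f15: (p5, p2, p8) → 20.2349
  f16: (p5, p14, p0) → 47.5695
  f17: (p5, p2, p0) → 33.8805
  f18: (p9, p16, p8) → 22.8709
  f19: (p9, p16, p12) → 36.3325
  f20: (p15, p12, p8) → 9.6036
  f21: (p15, p9, p8) → 16.6274
  f22: (p15, p9, p12) → 5.3459
Σ area = 1065.207

Check V−E+F: 13 − 33 + 22 = 2.


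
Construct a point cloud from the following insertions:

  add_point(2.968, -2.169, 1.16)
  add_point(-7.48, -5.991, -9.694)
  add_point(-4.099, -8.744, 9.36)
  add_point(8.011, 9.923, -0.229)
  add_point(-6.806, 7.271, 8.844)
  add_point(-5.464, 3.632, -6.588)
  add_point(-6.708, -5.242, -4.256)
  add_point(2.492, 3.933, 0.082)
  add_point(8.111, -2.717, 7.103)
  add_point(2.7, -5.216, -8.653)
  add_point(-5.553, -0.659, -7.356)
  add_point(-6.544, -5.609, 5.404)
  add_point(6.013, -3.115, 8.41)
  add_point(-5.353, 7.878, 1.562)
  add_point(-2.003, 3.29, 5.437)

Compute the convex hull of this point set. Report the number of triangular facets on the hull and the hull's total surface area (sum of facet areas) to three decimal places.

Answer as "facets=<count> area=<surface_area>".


Extreme-point indices: [1, 2, 3, 4, 5, 8, 9, 11, 12, 13] — 10 of 15 on the boundary.

Facet areas (half cross-product norm):
  f1: (p9, p3, p8) → 115.6076
  f2: (p9, p2, p1) → 96.8521
  f3: (p9, p2, p8) → 113.9995
  f4: (p5, p4, p1) → 71.5513
  f5: (p5, p9, p1) → 50.5527
  f6: (p5, p9, p3) → 96.6061
  f7: (p11, p2, p1) → 29.5959
  f8: (p11, p4, p1) → 96.8316
  f9: (p11, p4, p2) → 34.7903
  f10: (p12, p2, p8) → 7.6694
  f11: (p12, p4, p2) → 88.8896
  f12: (p12, p3, p8) → 16.8155
  f13: (p12, p4, p3) → 118.8188
  f14: (p13, p4, p3) → 47.9265
  f15: (p13, p5, p3) → 62.6286
  f16: (p13, p5, p4) → 19.2592
Σ area = 1068.395

Euler characteristic 10−24+16 = 2 ✓

facets=16 area=1068.395


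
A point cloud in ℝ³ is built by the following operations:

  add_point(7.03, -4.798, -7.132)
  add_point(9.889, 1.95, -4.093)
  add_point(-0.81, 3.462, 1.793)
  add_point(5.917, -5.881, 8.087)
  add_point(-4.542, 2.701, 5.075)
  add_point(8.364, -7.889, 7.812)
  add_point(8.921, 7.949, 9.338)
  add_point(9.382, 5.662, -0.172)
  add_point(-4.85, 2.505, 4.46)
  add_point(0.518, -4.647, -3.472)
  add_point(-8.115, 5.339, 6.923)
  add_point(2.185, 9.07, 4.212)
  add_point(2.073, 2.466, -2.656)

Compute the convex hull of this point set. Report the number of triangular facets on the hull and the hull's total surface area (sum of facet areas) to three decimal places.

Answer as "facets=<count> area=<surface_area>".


facets=16 area=780.556

Extreme-point indices: [0, 1, 3, 5, 6, 7, 9, 10, 11, 12] — 10 of 13 on the boundary.

Area of each hull facet:
  f1: (p6, p5, p1) → 102.3083
  f2: (p11, p6, p10) → 40.7844
  f3: (p3, p6, p10) → 115.0909
  f4: (p3, p6, p5) → 20.0419
  f5: (p3, p9, p10) → 103.2345
  f6: (p3, p9, p5) → 19.3778
  f7: (p12, p9, p10) → 51.9280
  f8: (p12, p11, p10) → 53.6473
  f9: (p0, p5, p1) → 59.0880
  f10: (p0, p9, p5) → 52.5015
  f11: (p0, p12, p1) → 30.7485
  f12: (p0, p12, p9) → 27.2020
  f13: (p7, p6, p1) → 13.2557
  f14: (p7, p11, p6) → 35.8282
  f15: (p7, p12, p1) → 20.8128
  f16: (p7, p12, p11) → 34.7066
Σ area = 780.556

Check V−E+F: 10 − 24 + 16 = 2.


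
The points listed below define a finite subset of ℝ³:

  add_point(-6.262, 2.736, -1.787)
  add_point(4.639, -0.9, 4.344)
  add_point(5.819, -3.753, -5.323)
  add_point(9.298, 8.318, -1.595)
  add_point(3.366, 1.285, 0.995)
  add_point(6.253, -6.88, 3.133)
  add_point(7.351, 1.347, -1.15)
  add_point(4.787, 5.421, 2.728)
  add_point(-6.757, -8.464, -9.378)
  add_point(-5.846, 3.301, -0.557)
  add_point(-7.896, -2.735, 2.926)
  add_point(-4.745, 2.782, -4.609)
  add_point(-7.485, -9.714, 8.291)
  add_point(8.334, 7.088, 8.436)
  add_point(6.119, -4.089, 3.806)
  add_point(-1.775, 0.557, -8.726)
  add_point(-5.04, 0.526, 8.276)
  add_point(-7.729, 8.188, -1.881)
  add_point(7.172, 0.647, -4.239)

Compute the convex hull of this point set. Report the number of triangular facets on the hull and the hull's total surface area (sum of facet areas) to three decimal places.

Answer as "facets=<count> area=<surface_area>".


facets=18 area=1139.005

Hull vertices (11/19): indices [2, 3, 5, 8, 10, 12, 13, 15, 16, 17, 18].

Triangle areas on the boundary:
  f1: (p8, p12, p10) → 58.6364
  f2: (p5, p8, p12) → 121.7003
  f3: (p13, p5, p3) → 74.6597
  f4: (p13, p5, p12) → 110.8636
  f5: (p2, p5, p8) → 62.0624
  f6: (p16, p13, p12) → 60.4598
  f7: (p15, p2, p8) → 48.3811
  f8: (p17, p12, p10) → 12.9221
  f9: (p17, p16, p12) → 58.2092
  f10: (p17, p8, p10) → 81.2626
  f11: (p17, p16, p13) → 96.6578
  f12: (p17, p13, p3) → 86.1718
  f13: (p17, p15, p8) → 57.1842
  f14: (p17, p15, p3) → 88.1330
  f15: (p18, p15, p3) → 38.8968
  f16: (p18, p15, p2) → 22.0186
  f17: (p18, p5, p3) → 39.5372
  f18: (p18, p2, p5) → 21.2491
Σ area = 1139.005

Euler: V−E+F = 11−27+18 = 2.
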